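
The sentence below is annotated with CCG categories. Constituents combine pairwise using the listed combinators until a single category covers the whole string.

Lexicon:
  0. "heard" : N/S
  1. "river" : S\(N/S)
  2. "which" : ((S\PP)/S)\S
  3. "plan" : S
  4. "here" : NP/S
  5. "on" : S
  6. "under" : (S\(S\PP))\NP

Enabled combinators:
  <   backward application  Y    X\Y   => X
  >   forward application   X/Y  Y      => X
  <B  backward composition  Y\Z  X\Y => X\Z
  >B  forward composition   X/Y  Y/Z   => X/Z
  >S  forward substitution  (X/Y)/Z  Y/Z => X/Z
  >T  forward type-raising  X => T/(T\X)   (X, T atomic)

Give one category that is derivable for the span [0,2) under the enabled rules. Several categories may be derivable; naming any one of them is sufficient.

S

[0,7] S   <
  [0,4] S\PP   >
    [0,3] (S\PP)/S   <
      [0,2] S   <
        [0,1] "heard" : N/S
        [1,2] "river" : S\(N/S)
      [2,3] "which" : ((S\PP)/S)\S
    [3,4] "plan" : S
  [4,7] S\(S\PP)   <
    [4,6] NP   >
      [4,5] "here" : NP/S
      [5,6] "on" : S
    [6,7] "under" : (S\(S\PP))\NP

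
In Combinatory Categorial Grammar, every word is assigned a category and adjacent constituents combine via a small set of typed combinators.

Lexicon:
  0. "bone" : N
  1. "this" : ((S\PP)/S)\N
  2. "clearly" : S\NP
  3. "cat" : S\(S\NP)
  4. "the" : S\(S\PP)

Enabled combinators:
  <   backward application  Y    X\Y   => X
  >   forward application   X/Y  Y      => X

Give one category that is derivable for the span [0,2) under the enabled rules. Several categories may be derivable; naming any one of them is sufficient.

(S\PP)/S

[0,5] S   <
  [0,4] S\PP   >
    [0,2] (S\PP)/S   <
      [0,1] "bone" : N
      [1,2] "this" : ((S\PP)/S)\N
    [2,4] S   <
      [2,3] "clearly" : S\NP
      [3,4] "cat" : S\(S\NP)
  [4,5] "the" : S\(S\PP)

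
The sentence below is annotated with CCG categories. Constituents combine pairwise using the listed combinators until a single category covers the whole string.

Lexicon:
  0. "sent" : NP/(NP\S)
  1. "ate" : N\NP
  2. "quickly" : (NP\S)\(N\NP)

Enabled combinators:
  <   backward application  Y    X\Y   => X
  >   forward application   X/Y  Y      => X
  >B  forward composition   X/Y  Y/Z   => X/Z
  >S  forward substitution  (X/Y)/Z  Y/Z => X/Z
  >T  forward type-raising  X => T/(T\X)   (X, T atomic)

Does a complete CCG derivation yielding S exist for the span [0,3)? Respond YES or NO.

NP/(NP\S) N\NP (NP\S)\(N\NP)
CKY chart[0,3] = {N/(N\NP), NP, NP/(NP\NP), PP/(PP\NP), S/(S\NP)}; S ∉ chart

NO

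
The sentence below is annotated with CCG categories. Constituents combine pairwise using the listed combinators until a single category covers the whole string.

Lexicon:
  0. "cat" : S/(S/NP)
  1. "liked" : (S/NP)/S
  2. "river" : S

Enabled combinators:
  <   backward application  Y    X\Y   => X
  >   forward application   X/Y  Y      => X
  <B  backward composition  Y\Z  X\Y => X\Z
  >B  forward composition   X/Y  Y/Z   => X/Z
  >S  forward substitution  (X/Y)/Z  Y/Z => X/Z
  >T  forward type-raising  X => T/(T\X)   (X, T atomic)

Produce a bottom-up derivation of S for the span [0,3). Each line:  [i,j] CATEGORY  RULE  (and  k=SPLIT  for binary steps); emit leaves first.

[0,3] S   >
  [0,1] "cat" : S/(S/NP)
  [1,3] S/NP   >
    [1,2] "liked" : (S/NP)/S
    [2,3] "river" : S

[0,1] S/(S/NP)  lex  "cat"
[1,2] (S/NP)/S  lex  "liked"
[2,3] S  lex  "river"
[1,3] S/NP  >  k=2
[0,3] S  >  k=1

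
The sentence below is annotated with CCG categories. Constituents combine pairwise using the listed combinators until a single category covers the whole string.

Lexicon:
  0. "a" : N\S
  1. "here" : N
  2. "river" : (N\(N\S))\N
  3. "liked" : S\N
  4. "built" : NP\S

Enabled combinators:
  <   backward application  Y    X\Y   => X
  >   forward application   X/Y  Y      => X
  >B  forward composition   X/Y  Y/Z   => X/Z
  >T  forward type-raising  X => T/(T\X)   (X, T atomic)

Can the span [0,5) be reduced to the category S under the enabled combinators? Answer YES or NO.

N\S N (N\(N\S))\N S\N NP\S
CKY chart[0,5] = {N/(N\NP), NP, NP/(NP\NP), PP/(PP\NP), S/(S\NP)}; S ∉ chart

NO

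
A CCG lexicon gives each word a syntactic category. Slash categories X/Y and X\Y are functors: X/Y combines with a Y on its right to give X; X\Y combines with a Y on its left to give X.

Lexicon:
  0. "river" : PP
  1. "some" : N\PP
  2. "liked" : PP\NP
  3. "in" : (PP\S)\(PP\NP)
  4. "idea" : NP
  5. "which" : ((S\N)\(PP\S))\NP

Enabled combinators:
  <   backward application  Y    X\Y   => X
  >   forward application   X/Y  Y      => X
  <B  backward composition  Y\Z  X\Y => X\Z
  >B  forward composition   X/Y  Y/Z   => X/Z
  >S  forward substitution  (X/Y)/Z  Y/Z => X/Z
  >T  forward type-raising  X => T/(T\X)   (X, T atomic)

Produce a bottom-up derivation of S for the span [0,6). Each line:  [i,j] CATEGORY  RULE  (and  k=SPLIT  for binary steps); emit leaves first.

[0,1] PP  lex  "river"
[0,1] N/(N\PP)  >T
[1,2] N\PP  lex  "some"
[0,2] N  >  k=1
[2,3] PP\NP  lex  "liked"
[3,4] (PP\S)\(PP\NP)  lex  "in"
[2,4] PP\S  <  k=3
[4,5] NP  lex  "idea"
[5,6] ((S\N)\(PP\S))\NP  lex  "which"
[4,6] (S\N)\(PP\S)  <  k=5
[2,6] S\N  <  k=4
[0,6] S  <  k=2

[0,6] S   <
  [0,2] N   >
    [0,1] N/(N\PP)   >T
      [0,1] "river" : PP
    [1,2] "some" : N\PP
  [2,6] S\N   <
    [2,4] PP\S   <
      [2,3] "liked" : PP\NP
      [3,4] "in" : (PP\S)\(PP\NP)
    [4,6] (S\N)\(PP\S)   <
      [4,5] "idea" : NP
      [5,6] "which" : ((S\N)\(PP\S))\NP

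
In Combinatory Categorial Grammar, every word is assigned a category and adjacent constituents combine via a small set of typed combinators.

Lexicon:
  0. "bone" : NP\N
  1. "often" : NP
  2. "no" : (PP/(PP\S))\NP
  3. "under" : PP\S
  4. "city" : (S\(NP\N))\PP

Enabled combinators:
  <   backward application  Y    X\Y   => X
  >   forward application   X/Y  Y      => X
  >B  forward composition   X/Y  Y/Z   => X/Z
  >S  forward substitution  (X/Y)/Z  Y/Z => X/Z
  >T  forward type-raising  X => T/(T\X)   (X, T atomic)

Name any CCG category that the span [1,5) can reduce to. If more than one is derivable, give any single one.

S\(NP\N)

[0,5] S   <
  [0,1] "bone" : NP\N
  [1,5] S\(NP\N)   <
    [1,4] PP   >
      [1,3] PP/(PP\S)   <
        [1,2] "often" : NP
        [2,3] "no" : (PP/(PP\S))\NP
      [3,4] "under" : PP\S
    [4,5] "city" : (S\(NP\N))\PP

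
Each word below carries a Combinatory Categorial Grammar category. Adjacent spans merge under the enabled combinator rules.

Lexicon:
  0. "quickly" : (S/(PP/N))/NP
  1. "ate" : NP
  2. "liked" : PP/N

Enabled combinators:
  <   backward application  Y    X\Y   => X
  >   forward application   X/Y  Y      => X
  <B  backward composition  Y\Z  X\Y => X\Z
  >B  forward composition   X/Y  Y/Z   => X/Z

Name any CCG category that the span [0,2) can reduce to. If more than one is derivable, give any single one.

[0,3] S   >
  [0,2] S/(PP/N)   >
    [0,1] "quickly" : (S/(PP/N))/NP
    [1,2] "ate" : NP
  [2,3] "liked" : PP/N

S/(PP/N)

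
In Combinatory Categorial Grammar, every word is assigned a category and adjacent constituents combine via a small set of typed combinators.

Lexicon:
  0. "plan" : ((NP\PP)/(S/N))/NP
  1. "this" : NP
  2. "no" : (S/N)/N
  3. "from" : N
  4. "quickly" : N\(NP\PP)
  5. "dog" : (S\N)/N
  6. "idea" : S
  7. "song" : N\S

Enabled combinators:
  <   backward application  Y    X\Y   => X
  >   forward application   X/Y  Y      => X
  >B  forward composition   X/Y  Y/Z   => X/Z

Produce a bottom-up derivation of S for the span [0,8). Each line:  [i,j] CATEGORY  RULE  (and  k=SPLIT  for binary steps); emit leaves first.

[0,8] S   <
  [0,5] N   <
    [0,4] NP\PP   >
      [0,2] (NP\PP)/(S/N)   >
        [0,1] "plan" : ((NP\PP)/(S/N))/NP
        [1,2] "this" : NP
      [2,4] S/N   >
        [2,3] "no" : (S/N)/N
        [3,4] "from" : N
    [4,5] "quickly" : N\(NP\PP)
  [5,8] S\N   >
    [5,6] "dog" : (S\N)/N
    [6,8] N   <
      [6,7] "idea" : S
      [7,8] "song" : N\S

[0,1] ((NP\PP)/(S/N))/NP  lex  "plan"
[1,2] NP  lex  "this"
[0,2] (NP\PP)/(S/N)  >  k=1
[2,3] (S/N)/N  lex  "no"
[3,4] N  lex  "from"
[2,4] S/N  >  k=3
[0,4] NP\PP  >  k=2
[4,5] N\(NP\PP)  lex  "quickly"
[0,5] N  <  k=4
[5,6] (S\N)/N  lex  "dog"
[6,7] S  lex  "idea"
[7,8] N\S  lex  "song"
[6,8] N  <  k=7
[5,8] S\N  >  k=6
[0,8] S  <  k=5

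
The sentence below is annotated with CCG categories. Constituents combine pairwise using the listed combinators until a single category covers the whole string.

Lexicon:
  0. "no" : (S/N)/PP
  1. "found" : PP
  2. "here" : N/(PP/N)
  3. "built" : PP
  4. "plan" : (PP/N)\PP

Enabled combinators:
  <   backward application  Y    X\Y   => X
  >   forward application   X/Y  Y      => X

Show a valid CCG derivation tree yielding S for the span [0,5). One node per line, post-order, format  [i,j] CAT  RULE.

[0,1] (S/N)/PP  lex  "no"
[1,2] PP  lex  "found"
[0,2] S/N  >  k=1
[2,3] N/(PP/N)  lex  "here"
[3,4] PP  lex  "built"
[4,5] (PP/N)\PP  lex  "plan"
[3,5] PP/N  <  k=4
[2,5] N  >  k=3
[0,5] S  >  k=2

[0,5] S   >
  [0,2] S/N   >
    [0,1] "no" : (S/N)/PP
    [1,2] "found" : PP
  [2,5] N   >
    [2,3] "here" : N/(PP/N)
    [3,5] PP/N   <
      [3,4] "built" : PP
      [4,5] "plan" : (PP/N)\PP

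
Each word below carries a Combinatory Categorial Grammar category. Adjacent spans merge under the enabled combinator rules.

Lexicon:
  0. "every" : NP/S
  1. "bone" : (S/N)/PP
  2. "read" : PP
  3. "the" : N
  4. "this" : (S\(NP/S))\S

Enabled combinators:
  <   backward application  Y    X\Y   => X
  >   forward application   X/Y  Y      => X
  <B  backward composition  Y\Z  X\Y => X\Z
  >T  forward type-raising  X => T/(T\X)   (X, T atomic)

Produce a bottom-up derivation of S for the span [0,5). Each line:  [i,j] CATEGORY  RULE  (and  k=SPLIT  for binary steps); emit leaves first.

[0,1] NP/S  lex  "every"
[1,2] (S/N)/PP  lex  "bone"
[2,3] PP  lex  "read"
[1,3] S/N  >  k=2
[3,4] N  lex  "the"
[1,4] S  >  k=3
[4,5] (S\(NP/S))\S  lex  "this"
[1,5] S\(NP/S)  <  k=4
[0,5] S  <  k=1

[0,5] S   <
  [0,1] "every" : NP/S
  [1,5] S\(NP/S)   <
    [1,4] S   >
      [1,3] S/N   >
        [1,2] "bone" : (S/N)/PP
        [2,3] "read" : PP
      [3,4] "the" : N
    [4,5] "this" : (S\(NP/S))\S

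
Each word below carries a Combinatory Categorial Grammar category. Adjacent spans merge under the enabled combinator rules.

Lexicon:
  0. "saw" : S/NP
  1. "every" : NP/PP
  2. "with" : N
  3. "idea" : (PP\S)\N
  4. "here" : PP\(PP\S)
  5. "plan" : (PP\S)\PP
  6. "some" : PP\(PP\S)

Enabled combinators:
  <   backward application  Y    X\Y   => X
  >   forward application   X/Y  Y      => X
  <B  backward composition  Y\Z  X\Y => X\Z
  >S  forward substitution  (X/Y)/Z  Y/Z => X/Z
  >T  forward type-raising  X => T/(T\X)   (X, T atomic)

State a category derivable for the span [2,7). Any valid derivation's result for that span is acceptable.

PP

[0,7] S   >
  [0,1] "saw" : S/NP
  [1,7] NP   >
    [1,2] "every" : NP/PP
    [2,7] PP   <
      [2,6] PP\S   <
        [2,5] PP   <
          [2,4] PP\S   <
            [2,3] "with" : N
            [3,4] "idea" : (PP\S)\N
          [4,5] "here" : PP\(PP\S)
        [5,6] "plan" : (PP\S)\PP
      [6,7] "some" : PP\(PP\S)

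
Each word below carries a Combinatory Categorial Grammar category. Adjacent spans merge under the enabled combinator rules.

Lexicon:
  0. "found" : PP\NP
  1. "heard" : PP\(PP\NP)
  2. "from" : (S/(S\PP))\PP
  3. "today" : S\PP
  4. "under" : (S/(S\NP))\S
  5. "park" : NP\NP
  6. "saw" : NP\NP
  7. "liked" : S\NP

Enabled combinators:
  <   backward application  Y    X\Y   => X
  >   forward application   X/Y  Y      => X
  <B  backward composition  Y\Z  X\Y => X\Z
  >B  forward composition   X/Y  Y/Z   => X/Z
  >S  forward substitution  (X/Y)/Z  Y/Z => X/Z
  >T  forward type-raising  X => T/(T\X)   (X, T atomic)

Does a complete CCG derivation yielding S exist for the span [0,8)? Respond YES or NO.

YES

[0,8] S   >
  [0,5] S/(S\NP)   <
    [0,4] S   >
      [0,3] S/(S\PP)   <
        [0,2] PP   <
          [0,1] "found" : PP\NP
          [1,2] "heard" : PP\(PP\NP)
        [2,3] "from" : (S/(S\PP))\PP
      [3,4] "today" : S\PP
    [4,5] "under" : (S/(S\NP))\S
  [5,8] S\NP   <B
    [5,7] NP\NP   <B
      [5,6] "park" : NP\NP
      [6,7] "saw" : NP\NP
    [7,8] "liked" : S\NP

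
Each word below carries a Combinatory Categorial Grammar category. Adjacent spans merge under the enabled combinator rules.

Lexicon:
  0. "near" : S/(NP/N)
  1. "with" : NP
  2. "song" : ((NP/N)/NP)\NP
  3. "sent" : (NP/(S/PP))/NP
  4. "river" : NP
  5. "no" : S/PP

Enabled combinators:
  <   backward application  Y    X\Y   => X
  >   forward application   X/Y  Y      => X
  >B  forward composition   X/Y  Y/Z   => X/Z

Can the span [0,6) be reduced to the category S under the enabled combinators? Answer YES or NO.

YES

[0,6] S   >
  [0,3] S/NP   >B
    [0,1] "near" : S/(NP/N)
    [1,3] (NP/N)/NP   <
      [1,2] "with" : NP
      [2,3] "song" : ((NP/N)/NP)\NP
  [3,6] NP   >
    [3,5] NP/(S/PP)   >
      [3,4] "sent" : (NP/(S/PP))/NP
      [4,5] "river" : NP
    [5,6] "no" : S/PP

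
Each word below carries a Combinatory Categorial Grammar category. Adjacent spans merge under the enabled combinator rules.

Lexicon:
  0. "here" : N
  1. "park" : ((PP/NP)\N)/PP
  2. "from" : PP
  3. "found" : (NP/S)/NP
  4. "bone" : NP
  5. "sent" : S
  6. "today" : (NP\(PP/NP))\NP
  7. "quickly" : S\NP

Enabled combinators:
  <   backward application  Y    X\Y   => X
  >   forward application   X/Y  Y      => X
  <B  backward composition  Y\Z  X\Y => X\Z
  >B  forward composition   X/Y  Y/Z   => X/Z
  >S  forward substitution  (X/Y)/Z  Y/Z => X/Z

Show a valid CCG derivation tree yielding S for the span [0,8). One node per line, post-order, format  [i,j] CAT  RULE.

[0,1] N  lex  "here"
[1,2] ((PP/NP)\N)/PP  lex  "park"
[2,3] PP  lex  "from"
[1,3] (PP/NP)\N  >  k=2
[0,3] PP/NP  <  k=1
[3,4] (NP/S)/NP  lex  "found"
[4,5] NP  lex  "bone"
[3,5] NP/S  >  k=4
[5,6] S  lex  "sent"
[3,6] NP  >  k=5
[6,7] (NP\(PP/NP))\NP  lex  "today"
[3,7] NP\(PP/NP)  <  k=6
[0,7] NP  <  k=3
[7,8] S\NP  lex  "quickly"
[0,8] S  <  k=7

[0,8] S   <
  [0,7] NP   <
    [0,3] PP/NP   <
      [0,1] "here" : N
      [1,3] (PP/NP)\N   >
        [1,2] "park" : ((PP/NP)\N)/PP
        [2,3] "from" : PP
    [3,7] NP\(PP/NP)   <
      [3,6] NP   >
        [3,5] NP/S   >
          [3,4] "found" : (NP/S)/NP
          [4,5] "bone" : NP
        [5,6] "sent" : S
      [6,7] "today" : (NP\(PP/NP))\NP
  [7,8] "quickly" : S\NP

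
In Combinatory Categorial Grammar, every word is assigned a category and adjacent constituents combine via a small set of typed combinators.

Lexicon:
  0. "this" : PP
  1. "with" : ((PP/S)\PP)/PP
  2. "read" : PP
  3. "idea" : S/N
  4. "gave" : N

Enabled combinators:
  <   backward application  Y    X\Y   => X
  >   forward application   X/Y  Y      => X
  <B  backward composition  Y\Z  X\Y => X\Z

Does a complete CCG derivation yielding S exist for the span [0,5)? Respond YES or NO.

PP ((PP/S)\PP)/PP PP S/N N
CKY chart[0,5] = {PP}; S ∉ chart

NO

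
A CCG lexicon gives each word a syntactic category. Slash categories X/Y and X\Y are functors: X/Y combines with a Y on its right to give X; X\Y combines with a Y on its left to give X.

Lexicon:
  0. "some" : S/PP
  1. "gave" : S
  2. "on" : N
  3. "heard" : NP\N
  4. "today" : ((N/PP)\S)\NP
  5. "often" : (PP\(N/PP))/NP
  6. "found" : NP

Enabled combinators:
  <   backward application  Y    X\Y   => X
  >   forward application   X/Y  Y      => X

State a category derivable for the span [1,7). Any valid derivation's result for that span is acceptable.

PP

[0,7] S   >
  [0,1] "some" : S/PP
  [1,7] PP   <
    [1,5] N/PP   <
      [1,2] "gave" : S
      [2,5] (N/PP)\S   <
        [2,4] NP   <
          [2,3] "on" : N
          [3,4] "heard" : NP\N
        [4,5] "today" : ((N/PP)\S)\NP
    [5,7] PP\(N/PP)   >
      [5,6] "often" : (PP\(N/PP))/NP
      [6,7] "found" : NP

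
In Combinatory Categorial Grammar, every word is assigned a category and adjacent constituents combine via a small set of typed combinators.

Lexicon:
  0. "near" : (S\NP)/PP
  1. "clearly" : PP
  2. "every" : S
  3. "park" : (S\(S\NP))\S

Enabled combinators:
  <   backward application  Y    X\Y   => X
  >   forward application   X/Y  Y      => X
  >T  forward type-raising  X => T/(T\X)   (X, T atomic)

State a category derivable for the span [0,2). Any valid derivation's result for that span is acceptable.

S\NP

[0,4] S   <
  [0,2] S\NP   >
    [0,1] "near" : (S\NP)/PP
    [1,2] "clearly" : PP
  [2,4] S\(S\NP)   <
    [2,3] "every" : S
    [3,4] "park" : (S\(S\NP))\S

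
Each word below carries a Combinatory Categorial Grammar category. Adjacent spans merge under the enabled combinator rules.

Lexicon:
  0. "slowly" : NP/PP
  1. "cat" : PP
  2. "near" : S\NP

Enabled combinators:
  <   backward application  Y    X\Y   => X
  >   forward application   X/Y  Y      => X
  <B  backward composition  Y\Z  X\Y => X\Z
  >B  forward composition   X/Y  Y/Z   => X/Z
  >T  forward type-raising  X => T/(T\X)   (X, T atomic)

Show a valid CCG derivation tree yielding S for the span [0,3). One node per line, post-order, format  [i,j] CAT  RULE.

[0,1] NP/PP  lex  "slowly"
[1,2] PP  lex  "cat"
[0,2] NP  >  k=1
[2,3] S\NP  lex  "near"
[0,3] S  <  k=2

[0,3] S   <
  [0,2] NP   >
    [0,1] "slowly" : NP/PP
    [1,2] "cat" : PP
  [2,3] "near" : S\NP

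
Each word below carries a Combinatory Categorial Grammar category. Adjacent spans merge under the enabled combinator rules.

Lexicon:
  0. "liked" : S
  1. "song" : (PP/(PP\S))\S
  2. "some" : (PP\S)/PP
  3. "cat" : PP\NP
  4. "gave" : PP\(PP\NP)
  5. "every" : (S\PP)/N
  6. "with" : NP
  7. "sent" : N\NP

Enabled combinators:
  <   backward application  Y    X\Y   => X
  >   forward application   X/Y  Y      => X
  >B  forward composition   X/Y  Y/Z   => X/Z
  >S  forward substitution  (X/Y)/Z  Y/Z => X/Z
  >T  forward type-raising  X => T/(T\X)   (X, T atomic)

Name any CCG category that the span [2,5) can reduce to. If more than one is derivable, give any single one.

PP\S

[0,8] S   <
  [0,5] PP   >
    [0,2] PP/(PP\S)   <
      [0,1] "liked" : S
      [1,2] "song" : (PP/(PP\S))\S
    [2,5] PP\S   >
      [2,3] "some" : (PP\S)/PP
      [3,5] PP   <
        [3,4] "cat" : PP\NP
        [4,5] "gave" : PP\(PP\NP)
  [5,8] S\PP   >
    [5,6] "every" : (S\PP)/N
    [6,8] N   <
      [6,7] "with" : NP
      [7,8] "sent" : N\NP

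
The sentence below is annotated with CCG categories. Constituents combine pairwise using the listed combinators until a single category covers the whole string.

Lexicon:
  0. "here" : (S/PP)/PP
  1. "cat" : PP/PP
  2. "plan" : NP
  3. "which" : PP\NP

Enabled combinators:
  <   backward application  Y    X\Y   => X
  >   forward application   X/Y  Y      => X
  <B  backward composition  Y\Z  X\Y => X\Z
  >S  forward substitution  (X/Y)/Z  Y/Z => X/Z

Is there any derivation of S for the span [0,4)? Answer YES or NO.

YES

[0,4] S   >
  [0,2] S/PP   >S
    [0,1] "here" : (S/PP)/PP
    [1,2] "cat" : PP/PP
  [2,4] PP   <
    [2,3] "plan" : NP
    [3,4] "which" : PP\NP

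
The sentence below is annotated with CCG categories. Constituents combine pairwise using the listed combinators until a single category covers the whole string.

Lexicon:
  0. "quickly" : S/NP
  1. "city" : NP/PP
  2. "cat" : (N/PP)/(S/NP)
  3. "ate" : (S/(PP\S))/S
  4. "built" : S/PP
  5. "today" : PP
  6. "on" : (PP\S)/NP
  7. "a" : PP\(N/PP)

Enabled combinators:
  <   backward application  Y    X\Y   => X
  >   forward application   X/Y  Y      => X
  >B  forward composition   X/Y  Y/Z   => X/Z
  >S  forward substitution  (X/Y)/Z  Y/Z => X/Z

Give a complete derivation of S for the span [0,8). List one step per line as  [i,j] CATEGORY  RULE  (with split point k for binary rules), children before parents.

[0,1] S/NP  lex  "quickly"
[1,2] NP/PP  lex  "city"
[2,3] (N/PP)/(S/NP)  lex  "cat"
[3,4] (S/(PP\S))/S  lex  "ate"
[4,5] S/PP  lex  "built"
[5,6] PP  lex  "today"
[4,6] S  >  k=5
[3,6] S/(PP\S)  >  k=4
[6,7] (PP\S)/NP  lex  "on"
[3,7] S/NP  >B  k=6
[2,7] N/PP  >  k=3
[7,8] PP\(N/PP)  lex  "a"
[2,8] PP  <  k=7
[1,8] NP  >  k=2
[0,8] S  >  k=1

[0,8] S   >
  [0,1] "quickly" : S/NP
  [1,8] NP   >
    [1,2] "city" : NP/PP
    [2,8] PP   <
      [2,7] N/PP   >
        [2,3] "cat" : (N/PP)/(S/NP)
        [3,7] S/NP   >B
          [3,6] S/(PP\S)   >
            [3,4] "ate" : (S/(PP\S))/S
            [4,6] S   >
              [4,5] "built" : S/PP
              [5,6] "today" : PP
          [6,7] "on" : (PP\S)/NP
      [7,8] "a" : PP\(N/PP)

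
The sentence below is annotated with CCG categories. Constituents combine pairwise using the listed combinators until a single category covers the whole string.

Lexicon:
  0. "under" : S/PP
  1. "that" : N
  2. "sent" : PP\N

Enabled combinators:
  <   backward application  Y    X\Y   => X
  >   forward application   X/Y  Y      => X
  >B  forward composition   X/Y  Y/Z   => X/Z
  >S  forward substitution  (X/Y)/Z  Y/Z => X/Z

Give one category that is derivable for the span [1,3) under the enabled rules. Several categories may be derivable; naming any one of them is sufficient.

[0,3] S   >
  [0,1] "under" : S/PP
  [1,3] PP   <
    [1,2] "that" : N
    [2,3] "sent" : PP\N

PP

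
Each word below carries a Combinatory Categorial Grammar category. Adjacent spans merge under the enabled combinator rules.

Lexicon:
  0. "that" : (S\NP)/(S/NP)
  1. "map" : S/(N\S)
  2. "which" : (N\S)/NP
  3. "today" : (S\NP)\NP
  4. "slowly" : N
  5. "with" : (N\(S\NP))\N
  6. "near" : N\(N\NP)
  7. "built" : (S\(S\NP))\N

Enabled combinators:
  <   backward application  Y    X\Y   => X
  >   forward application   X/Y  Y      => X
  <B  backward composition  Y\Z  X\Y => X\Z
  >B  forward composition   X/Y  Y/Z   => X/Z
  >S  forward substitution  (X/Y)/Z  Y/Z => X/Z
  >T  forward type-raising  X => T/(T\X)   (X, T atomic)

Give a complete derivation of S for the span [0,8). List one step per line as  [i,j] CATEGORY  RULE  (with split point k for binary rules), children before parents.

[0,1] (S\NP)/(S/NP)  lex  "that"
[1,2] S/(N\S)  lex  "map"
[2,3] (N\S)/NP  lex  "which"
[1,3] S/NP  >B  k=2
[0,3] S\NP  >  k=1
[3,4] (S\NP)\NP  lex  "today"
[4,5] N  lex  "slowly"
[5,6] (N\(S\NP))\N  lex  "with"
[4,6] N\(S\NP)  <  k=5
[3,6] N\NP  <B  k=4
[6,7] N\(N\NP)  lex  "near"
[3,7] N  <  k=6
[7,8] (S\(S\NP))\N  lex  "built"
[3,8] S\(S\NP)  <  k=7
[0,8] S  <  k=3

[0,8] S   <
  [0,3] S\NP   >
    [0,1] "that" : (S\NP)/(S/NP)
    [1,3] S/NP   >B
      [1,2] "map" : S/(N\S)
      [2,3] "which" : (N\S)/NP
  [3,8] S\(S\NP)   <
    [3,7] N   <
      [3,6] N\NP   <B
        [3,4] "today" : (S\NP)\NP
        [4,6] N\(S\NP)   <
          [4,5] "slowly" : N
          [5,6] "with" : (N\(S\NP))\N
      [6,7] "near" : N\(N\NP)
    [7,8] "built" : (S\(S\NP))\N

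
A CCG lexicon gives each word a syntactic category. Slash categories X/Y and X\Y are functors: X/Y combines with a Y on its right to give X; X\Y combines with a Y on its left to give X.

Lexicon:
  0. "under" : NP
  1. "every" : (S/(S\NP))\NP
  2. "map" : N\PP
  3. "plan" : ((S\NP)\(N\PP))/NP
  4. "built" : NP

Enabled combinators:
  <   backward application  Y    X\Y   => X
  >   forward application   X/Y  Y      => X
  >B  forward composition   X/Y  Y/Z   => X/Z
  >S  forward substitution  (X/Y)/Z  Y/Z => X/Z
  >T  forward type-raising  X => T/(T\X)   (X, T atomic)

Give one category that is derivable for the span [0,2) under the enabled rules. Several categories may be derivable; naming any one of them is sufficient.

[0,5] S   >
  [0,2] S/(S\NP)   <
    [0,1] "under" : NP
    [1,2] "every" : (S/(S\NP))\NP
  [2,5] S\NP   <
    [2,3] "map" : N\PP
    [3,5] (S\NP)\(N\PP)   >
      [3,4] "plan" : ((S\NP)\(N\PP))/NP
      [4,5] "built" : NP

S/(S\NP)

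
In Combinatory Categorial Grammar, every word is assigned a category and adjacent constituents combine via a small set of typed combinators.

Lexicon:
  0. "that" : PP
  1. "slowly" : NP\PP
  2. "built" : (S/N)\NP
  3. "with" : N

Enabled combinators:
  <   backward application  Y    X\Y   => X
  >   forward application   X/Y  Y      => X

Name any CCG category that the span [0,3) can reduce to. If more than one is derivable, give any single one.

S/N

[0,4] S   >
  [0,3] S/N   <
    [0,2] NP   <
      [0,1] "that" : PP
      [1,2] "slowly" : NP\PP
    [2,3] "built" : (S/N)\NP
  [3,4] "with" : N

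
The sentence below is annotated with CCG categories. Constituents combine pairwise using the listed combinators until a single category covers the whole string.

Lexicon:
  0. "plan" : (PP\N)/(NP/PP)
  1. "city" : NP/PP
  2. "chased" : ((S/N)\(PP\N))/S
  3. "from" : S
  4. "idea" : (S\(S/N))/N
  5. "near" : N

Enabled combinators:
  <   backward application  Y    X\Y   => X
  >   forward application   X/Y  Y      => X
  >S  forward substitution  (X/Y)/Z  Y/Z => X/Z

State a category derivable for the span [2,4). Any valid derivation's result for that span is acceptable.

(S/N)\(PP\N)

[0,6] S   <
  [0,4] S/N   <
    [0,2] PP\N   >
      [0,1] "plan" : (PP\N)/(NP/PP)
      [1,2] "city" : NP/PP
    [2,4] (S/N)\(PP\N)   >
      [2,3] "chased" : ((S/N)\(PP\N))/S
      [3,4] "from" : S
  [4,6] S\(S/N)   >
    [4,5] "idea" : (S\(S/N))/N
    [5,6] "near" : N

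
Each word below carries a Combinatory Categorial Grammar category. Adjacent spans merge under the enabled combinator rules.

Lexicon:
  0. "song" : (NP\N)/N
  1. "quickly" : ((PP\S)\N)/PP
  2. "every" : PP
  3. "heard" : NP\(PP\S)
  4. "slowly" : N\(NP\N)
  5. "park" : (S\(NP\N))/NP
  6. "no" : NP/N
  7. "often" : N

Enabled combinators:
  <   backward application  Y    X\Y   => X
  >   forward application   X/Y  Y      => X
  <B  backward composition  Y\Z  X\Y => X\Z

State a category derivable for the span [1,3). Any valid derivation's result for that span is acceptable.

(PP\S)\N

[0,8] S   <
  [0,5] NP\N   >
    [0,1] "song" : (NP\N)/N
    [1,5] N   <
      [1,4] NP\N   <B
        [1,3] (PP\S)\N   >
          [1,2] "quickly" : ((PP\S)\N)/PP
          [2,3] "every" : PP
        [3,4] "heard" : NP\(PP\S)
      [4,5] "slowly" : N\(NP\N)
  [5,8] S\(NP\N)   >
    [5,6] "park" : (S\(NP\N))/NP
    [6,8] NP   >
      [6,7] "no" : NP/N
      [7,8] "often" : N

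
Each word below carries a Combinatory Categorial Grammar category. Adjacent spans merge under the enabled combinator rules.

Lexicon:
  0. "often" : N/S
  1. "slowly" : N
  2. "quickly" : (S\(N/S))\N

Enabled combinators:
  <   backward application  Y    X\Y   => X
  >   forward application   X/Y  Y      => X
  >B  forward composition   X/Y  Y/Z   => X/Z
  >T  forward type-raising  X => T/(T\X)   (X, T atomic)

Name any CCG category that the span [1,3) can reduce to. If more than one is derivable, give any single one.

S\(N/S)

[0,3] S   <
  [0,1] "often" : N/S
  [1,3] S\(N/S)   <
    [1,2] "slowly" : N
    [2,3] "quickly" : (S\(N/S))\N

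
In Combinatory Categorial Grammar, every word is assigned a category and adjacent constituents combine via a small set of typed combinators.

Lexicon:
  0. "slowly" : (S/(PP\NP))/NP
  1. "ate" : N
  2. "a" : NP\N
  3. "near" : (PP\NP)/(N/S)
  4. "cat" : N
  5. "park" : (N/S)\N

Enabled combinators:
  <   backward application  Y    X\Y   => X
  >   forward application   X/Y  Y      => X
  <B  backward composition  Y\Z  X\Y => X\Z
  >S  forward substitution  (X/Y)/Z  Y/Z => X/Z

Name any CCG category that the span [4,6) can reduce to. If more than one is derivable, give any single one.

N/S

[0,6] S   >
  [0,3] S/(PP\NP)   >
    [0,1] "slowly" : (S/(PP\NP))/NP
    [1,3] NP   <
      [1,2] "ate" : N
      [2,3] "a" : NP\N
  [3,6] PP\NP   >
    [3,4] "near" : (PP\NP)/(N/S)
    [4,6] N/S   <
      [4,5] "cat" : N
      [5,6] "park" : (N/S)\N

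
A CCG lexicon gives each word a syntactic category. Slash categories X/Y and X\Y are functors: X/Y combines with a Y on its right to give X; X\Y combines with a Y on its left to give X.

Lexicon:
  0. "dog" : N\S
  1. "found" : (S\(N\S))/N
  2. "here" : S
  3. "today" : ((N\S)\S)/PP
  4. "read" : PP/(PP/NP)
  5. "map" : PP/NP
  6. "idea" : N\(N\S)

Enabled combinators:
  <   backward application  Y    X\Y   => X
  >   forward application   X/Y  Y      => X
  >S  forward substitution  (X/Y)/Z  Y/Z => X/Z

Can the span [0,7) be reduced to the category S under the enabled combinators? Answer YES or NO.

YES

[0,7] S   <
  [0,1] "dog" : N\S
  [1,7] S\(N\S)   >
    [1,2] "found" : (S\(N\S))/N
    [2,7] N   <
      [2,6] N\S   <
        [2,3] "here" : S
        [3,6] (N\S)\S   >
          [3,4] "today" : ((N\S)\S)/PP
          [4,6] PP   >
            [4,5] "read" : PP/(PP/NP)
            [5,6] "map" : PP/NP
      [6,7] "idea" : N\(N\S)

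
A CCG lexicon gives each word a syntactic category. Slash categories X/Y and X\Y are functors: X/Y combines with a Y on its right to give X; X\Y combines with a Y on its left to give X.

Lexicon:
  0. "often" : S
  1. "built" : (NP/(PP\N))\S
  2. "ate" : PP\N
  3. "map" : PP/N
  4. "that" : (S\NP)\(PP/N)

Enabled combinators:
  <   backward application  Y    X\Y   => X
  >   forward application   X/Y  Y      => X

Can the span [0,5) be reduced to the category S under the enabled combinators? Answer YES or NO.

[0,5] S   <
  [0,3] NP   >
    [0,2] NP/(PP\N)   <
      [0,1] "often" : S
      [1,2] "built" : (NP/(PP\N))\S
    [2,3] "ate" : PP\N
  [3,5] S\NP   <
    [3,4] "map" : PP/N
    [4,5] "that" : (S\NP)\(PP/N)

YES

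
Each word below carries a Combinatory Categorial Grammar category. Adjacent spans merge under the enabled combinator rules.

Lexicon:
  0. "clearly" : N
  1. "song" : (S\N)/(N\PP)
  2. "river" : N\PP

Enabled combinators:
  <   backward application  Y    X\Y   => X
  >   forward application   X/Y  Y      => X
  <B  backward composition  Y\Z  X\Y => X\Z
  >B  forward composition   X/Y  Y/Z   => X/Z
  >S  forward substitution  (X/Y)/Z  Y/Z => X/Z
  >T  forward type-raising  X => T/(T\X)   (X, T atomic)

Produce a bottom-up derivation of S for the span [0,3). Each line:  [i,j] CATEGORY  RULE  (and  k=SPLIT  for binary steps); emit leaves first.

[0,1] N  lex  "clearly"
[1,2] (S\N)/(N\PP)  lex  "song"
[2,3] N\PP  lex  "river"
[1,3] S\N  >  k=2
[0,3] S  <  k=1

[0,3] S   <
  [0,1] "clearly" : N
  [1,3] S\N   >
    [1,2] "song" : (S\N)/(N\PP)
    [2,3] "river" : N\PP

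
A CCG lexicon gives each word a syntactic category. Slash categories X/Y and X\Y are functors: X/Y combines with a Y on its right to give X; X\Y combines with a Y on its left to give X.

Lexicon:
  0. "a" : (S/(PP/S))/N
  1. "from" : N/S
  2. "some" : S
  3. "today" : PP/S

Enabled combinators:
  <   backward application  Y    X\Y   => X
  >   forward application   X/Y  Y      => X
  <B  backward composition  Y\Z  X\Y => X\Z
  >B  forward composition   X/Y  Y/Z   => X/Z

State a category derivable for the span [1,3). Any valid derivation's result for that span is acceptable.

[0,4] S   >
  [0,3] S/(PP/S)   >
    [0,1] "a" : (S/(PP/S))/N
    [1,3] N   >
      [1,2] "from" : N/S
      [2,3] "some" : S
  [3,4] "today" : PP/S

N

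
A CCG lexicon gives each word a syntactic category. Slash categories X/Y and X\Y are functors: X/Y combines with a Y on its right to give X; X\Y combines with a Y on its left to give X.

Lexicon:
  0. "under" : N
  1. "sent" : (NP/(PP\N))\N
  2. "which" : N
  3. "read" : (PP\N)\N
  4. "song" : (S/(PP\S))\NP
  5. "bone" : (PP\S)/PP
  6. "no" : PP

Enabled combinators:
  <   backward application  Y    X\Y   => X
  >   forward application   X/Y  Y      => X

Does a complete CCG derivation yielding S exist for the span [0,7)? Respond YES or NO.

[0,7] S   >
  [0,5] S/(PP\S)   <
    [0,4] NP   >
      [0,2] NP/(PP\N)   <
        [0,1] "under" : N
        [1,2] "sent" : (NP/(PP\N))\N
      [2,4] PP\N   <
        [2,3] "which" : N
        [3,4] "read" : (PP\N)\N
    [4,5] "song" : (S/(PP\S))\NP
  [5,7] PP\S   >
    [5,6] "bone" : (PP\S)/PP
    [6,7] "no" : PP

YES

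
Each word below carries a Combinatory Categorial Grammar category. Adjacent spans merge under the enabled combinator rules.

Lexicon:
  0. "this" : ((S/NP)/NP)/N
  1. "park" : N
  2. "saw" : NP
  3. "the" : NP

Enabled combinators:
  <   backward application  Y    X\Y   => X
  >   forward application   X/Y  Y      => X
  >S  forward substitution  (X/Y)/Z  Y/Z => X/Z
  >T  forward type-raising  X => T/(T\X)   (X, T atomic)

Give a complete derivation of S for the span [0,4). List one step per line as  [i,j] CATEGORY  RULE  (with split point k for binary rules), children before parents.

[0,4] S   >
  [0,3] S/NP   >
    [0,2] (S/NP)/NP   >
      [0,1] "this" : ((S/NP)/NP)/N
      [1,2] "park" : N
    [2,3] "saw" : NP
  [3,4] "the" : NP

[0,1] ((S/NP)/NP)/N  lex  "this"
[1,2] N  lex  "park"
[0,2] (S/NP)/NP  >  k=1
[2,3] NP  lex  "saw"
[0,3] S/NP  >  k=2
[3,4] NP  lex  "the"
[0,4] S  >  k=3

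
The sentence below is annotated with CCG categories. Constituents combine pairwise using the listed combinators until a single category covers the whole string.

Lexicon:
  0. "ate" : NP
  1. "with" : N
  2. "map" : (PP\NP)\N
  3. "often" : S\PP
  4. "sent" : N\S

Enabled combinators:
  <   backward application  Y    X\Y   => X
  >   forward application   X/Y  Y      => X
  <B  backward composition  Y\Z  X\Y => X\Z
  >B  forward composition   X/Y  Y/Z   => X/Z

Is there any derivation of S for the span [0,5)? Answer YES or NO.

NP N (PP\NP)\N S\PP N\S
CKY chart[0,5] = {N}; S ∉ chart

NO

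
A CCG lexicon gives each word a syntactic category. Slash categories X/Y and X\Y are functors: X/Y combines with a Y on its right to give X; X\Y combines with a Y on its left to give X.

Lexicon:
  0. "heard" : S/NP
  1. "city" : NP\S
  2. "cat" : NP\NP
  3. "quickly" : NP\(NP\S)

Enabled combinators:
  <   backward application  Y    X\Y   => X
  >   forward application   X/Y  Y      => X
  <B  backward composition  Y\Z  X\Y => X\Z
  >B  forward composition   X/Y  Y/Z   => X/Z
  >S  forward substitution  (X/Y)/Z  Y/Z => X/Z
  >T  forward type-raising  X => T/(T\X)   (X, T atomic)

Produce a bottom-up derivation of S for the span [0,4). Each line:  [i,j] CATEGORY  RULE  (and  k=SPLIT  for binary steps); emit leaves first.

[0,4] S   >
  [0,1] "heard" : S/NP
  [1,4] NP   <
    [1,3] NP\S   <B
      [1,2] "city" : NP\S
      [2,3] "cat" : NP\NP
    [3,4] "quickly" : NP\(NP\S)

[0,1] S/NP  lex  "heard"
[1,2] NP\S  lex  "city"
[2,3] NP\NP  lex  "cat"
[1,3] NP\S  <B  k=2
[3,4] NP\(NP\S)  lex  "quickly"
[1,4] NP  <  k=3
[0,4] S  >  k=1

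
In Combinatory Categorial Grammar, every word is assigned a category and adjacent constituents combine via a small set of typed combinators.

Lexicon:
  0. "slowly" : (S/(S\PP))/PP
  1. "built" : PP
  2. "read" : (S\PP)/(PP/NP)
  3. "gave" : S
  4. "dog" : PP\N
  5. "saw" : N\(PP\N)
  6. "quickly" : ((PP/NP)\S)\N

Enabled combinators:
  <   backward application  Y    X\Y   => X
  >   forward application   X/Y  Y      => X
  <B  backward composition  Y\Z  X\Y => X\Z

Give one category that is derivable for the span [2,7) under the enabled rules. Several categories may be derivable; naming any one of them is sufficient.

[0,7] S   >
  [0,2] S/(S\PP)   >
    [0,1] "slowly" : (S/(S\PP))/PP
    [1,2] "built" : PP
  [2,7] S\PP   >
    [2,3] "read" : (S\PP)/(PP/NP)
    [3,7] PP/NP   <
      [3,4] "gave" : S
      [4,7] (PP/NP)\S   <
        [4,6] N   <
          [4,5] "dog" : PP\N
          [5,6] "saw" : N\(PP\N)
        [6,7] "quickly" : ((PP/NP)\S)\N

S\PP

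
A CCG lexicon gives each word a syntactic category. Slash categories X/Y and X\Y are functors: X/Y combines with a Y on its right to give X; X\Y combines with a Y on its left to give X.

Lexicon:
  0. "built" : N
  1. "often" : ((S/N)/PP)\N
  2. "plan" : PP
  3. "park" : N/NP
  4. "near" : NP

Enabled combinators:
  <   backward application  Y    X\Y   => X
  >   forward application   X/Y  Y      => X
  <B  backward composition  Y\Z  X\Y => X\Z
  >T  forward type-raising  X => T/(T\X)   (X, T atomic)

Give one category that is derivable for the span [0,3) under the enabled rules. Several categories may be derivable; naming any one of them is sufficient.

S/N

[0,5] S   >
  [0,3] S/N   >
    [0,2] (S/N)/PP   <
      [0,1] "built" : N
      [1,2] "often" : ((S/N)/PP)\N
    [2,3] "plan" : PP
  [3,5] N   >
    [3,4] "park" : N/NP
    [4,5] "near" : NP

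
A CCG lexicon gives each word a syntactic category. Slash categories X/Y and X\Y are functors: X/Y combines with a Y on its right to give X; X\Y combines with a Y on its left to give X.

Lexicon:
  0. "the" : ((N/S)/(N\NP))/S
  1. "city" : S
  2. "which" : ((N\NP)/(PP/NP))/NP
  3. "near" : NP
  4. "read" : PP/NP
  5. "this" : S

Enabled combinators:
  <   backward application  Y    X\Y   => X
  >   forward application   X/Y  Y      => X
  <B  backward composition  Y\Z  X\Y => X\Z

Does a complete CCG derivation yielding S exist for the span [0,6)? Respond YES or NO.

((N/S)/(N\NP))/S S ((N\NP)/(PP/NP))/NP NP PP/NP S
CKY chart[0,6] = {N}; S ∉ chart

NO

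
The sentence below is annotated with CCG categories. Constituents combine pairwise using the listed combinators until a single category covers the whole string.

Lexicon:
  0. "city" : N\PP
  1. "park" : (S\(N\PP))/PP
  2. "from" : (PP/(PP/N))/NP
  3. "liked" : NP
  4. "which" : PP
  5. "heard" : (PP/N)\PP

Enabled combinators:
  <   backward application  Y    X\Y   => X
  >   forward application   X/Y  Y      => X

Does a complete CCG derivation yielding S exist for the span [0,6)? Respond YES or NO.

YES

[0,6] S   <
  [0,1] "city" : N\PP
  [1,6] S\(N\PP)   >
    [1,2] "park" : (S\(N\PP))/PP
    [2,6] PP   >
      [2,4] PP/(PP/N)   >
        [2,3] "from" : (PP/(PP/N))/NP
        [3,4] "liked" : NP
      [4,6] PP/N   <
        [4,5] "which" : PP
        [5,6] "heard" : (PP/N)\PP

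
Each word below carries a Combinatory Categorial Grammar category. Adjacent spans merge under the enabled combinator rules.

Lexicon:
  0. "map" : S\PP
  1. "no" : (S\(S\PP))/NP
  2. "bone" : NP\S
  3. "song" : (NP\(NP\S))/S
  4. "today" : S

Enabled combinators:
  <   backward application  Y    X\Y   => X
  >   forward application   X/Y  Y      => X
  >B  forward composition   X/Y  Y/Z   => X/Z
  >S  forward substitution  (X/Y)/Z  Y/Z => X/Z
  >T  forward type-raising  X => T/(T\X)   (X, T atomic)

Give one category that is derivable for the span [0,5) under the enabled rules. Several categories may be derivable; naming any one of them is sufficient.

[0,5] S   <
  [0,1] "map" : S\PP
  [1,5] S\(S\PP)   >
    [1,2] "no" : (S\(S\PP))/NP
    [2,5] NP   <
      [2,3] "bone" : NP\S
      [3,5] NP\(NP\S)   >
        [3,4] "song" : (NP\(NP\S))/S
        [4,5] "today" : S

S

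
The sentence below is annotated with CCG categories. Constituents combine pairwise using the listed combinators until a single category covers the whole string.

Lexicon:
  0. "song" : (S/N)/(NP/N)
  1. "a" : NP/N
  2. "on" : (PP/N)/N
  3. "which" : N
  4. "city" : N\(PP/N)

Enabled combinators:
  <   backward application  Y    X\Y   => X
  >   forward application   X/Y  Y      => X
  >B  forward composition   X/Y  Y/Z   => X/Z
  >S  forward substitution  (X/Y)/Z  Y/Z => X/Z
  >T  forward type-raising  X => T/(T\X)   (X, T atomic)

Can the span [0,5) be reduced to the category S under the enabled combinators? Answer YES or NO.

[0,5] S   >
  [0,2] S/N   >
    [0,1] "song" : (S/N)/(NP/N)
    [1,2] "a" : NP/N
  [2,5] N   <
    [2,4] PP/N   >
      [2,3] "on" : (PP/N)/N
      [3,4] "which" : N
    [4,5] "city" : N\(PP/N)

YES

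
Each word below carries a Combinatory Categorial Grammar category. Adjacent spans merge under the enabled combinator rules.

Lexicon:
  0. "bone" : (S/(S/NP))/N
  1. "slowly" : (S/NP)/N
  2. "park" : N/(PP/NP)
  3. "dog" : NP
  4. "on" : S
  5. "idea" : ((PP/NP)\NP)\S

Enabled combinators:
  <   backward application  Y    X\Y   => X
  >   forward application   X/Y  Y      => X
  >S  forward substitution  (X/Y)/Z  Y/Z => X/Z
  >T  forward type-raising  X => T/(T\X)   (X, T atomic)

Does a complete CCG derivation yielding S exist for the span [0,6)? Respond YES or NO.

YES

[0,6] S   >
  [0,2] S/N   >S
    [0,1] "bone" : (S/(S/NP))/N
    [1,2] "slowly" : (S/NP)/N
  [2,6] N   >
    [2,3] "park" : N/(PP/NP)
    [3,6] PP/NP   <
      [3,4] "dog" : NP
      [4,6] (PP/NP)\NP   <
        [4,5] "on" : S
        [5,6] "idea" : ((PP/NP)\NP)\S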